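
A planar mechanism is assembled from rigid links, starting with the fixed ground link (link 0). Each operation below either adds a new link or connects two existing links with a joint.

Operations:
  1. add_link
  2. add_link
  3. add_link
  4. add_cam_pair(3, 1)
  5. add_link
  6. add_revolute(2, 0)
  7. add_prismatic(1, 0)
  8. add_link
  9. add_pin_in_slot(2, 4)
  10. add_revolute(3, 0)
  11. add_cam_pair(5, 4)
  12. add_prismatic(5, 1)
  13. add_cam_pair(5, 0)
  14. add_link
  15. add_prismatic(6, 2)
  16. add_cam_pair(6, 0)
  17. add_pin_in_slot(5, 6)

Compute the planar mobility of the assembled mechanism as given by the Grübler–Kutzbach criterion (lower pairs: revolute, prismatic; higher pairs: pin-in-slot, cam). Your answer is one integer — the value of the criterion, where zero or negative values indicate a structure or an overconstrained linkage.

ground; <1,0,0>
#1 <2,0,0>
#2 <3,0,0>
#3 <4,0,0>
C:3↔1 J2 <4,0,1>
#4 <5,0,1>
R:2↔0 J1 <5,1,1>
P:1↔0 J1 <5,2,1>
#5 <6,2,1>
PS:2↔4 J2 <6,2,2>
R:3↔0 J1 <6,3,2>
C:5↔4 J2 <6,3,3>
P:5↔1 J1 <6,4,3>
C:5↔0 J2 <6,4,4>
#6 <7,4,4>
P:6↔2 J1 <7,5,4>
C:6↔0 J2 <7,5,5>
PS:5↔6 J2 <7,5,6>
3×6 − 2×5 − 1×6 = 2

M = 2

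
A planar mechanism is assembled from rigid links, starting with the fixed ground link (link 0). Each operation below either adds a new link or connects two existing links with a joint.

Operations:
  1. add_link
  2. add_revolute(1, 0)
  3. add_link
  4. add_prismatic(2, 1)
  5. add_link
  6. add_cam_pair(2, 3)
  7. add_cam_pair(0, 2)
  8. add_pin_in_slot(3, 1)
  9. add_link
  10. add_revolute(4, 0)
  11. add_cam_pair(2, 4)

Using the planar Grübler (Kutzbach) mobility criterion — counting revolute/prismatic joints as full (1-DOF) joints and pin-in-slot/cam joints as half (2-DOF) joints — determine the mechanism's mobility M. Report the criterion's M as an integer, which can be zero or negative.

M = 2

link 0 = ground. State L|J1|J2 = 1|0|0
+link1  2|0|0
R(1,0) f=1→J1  2|1|0
+link2  3|1|0
P(2,1) f=1→J1  3|2|0
+link3  4|2|0
C(2,3) f=2→J2  4|2|1
C(0,2) f=2→J2  4|2|2
PS(3,1) f=2→J2  4|2|3
+link4  5|2|3
R(4,0) f=1→J1  5|3|3
C(2,4) f=2→J2  5|3|4
M = 3(5−1)−2·3−4 = 12−6−4 = 2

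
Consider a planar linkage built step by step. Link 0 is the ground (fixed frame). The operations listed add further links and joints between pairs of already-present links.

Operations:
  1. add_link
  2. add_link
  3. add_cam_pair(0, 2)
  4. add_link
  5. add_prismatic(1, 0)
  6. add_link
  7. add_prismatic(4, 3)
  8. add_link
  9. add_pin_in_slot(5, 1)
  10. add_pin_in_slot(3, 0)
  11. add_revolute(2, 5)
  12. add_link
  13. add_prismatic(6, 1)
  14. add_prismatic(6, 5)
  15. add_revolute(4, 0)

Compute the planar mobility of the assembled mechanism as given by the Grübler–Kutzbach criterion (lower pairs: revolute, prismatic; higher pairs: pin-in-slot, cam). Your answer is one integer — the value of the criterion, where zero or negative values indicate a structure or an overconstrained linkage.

(L,J1,J2)=(1,0,0); link0 fixed
link1: (2,0,0)
link2: (3,0,0)
C 0-2 [J2]: (3,0,1)
link3: (4,0,1)
P 1-0 [J1]: (4,1,1)
link4: (5,1,1)
P 4-3 [J1]: (5,2,1)
link5: (6,2,1)
PS 5-1 [J2]: (6,2,2)
PS 3-0 [J2]: (6,2,3)
R 2-5 [J1]: (6,3,3)
link6: (7,3,3)
P 6-1 [J1]: (7,4,3)
P 6-5 [J1]: (7,5,3)
R 4-0 [J1]: (7,6,3)
Grübler: 3·6 − 2·6 − 3 = 3

M = 3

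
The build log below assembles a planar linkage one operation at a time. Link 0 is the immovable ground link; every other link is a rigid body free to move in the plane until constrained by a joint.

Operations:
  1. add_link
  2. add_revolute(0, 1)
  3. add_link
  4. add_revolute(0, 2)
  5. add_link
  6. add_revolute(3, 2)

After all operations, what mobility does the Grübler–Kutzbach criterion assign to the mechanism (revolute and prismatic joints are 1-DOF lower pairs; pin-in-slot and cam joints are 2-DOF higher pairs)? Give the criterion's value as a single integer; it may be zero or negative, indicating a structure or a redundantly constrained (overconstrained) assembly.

[1;0;0] (link 0 is ground)
L+ [2;0;0]
R(0,1)∈J1 [2;1;0]
L+ [3;1;0]
R(0,2)∈J1 [3;2;0]
L+ [4;2;0]
R(3,2)∈J1 [4;3;0]
mobility = 9 − 6 − 0 = 3

M = 3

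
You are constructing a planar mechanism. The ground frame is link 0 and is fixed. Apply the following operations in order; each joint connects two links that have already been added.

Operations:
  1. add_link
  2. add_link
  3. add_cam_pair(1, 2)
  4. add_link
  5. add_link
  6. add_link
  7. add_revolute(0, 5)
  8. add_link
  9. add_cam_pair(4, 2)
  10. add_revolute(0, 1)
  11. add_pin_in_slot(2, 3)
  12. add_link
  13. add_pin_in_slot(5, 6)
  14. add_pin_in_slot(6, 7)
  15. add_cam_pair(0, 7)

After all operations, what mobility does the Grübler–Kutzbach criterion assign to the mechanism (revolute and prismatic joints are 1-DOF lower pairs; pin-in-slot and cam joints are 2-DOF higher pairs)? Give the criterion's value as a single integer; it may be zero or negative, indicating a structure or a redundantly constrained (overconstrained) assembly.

ground; <1,0,0>
#1 <2,0,0>
#2 <3,0,0>
C:1↔2 J2 <3,0,1>
#3 <4,0,1>
#4 <5,0,1>
#5 <6,0,1>
R:0↔5 J1 <6,1,1>
#6 <7,1,1>
C:4↔2 J2 <7,1,2>
R:0↔1 J1 <7,2,2>
PS:2↔3 J2 <7,2,3>
#7 <8,2,3>
PS:5↔6 J2 <8,2,4>
PS:6↔7 J2 <8,2,5>
C:0↔7 J2 <8,2,6>
3×7 − 2×2 − 1×6 = 11

M = 11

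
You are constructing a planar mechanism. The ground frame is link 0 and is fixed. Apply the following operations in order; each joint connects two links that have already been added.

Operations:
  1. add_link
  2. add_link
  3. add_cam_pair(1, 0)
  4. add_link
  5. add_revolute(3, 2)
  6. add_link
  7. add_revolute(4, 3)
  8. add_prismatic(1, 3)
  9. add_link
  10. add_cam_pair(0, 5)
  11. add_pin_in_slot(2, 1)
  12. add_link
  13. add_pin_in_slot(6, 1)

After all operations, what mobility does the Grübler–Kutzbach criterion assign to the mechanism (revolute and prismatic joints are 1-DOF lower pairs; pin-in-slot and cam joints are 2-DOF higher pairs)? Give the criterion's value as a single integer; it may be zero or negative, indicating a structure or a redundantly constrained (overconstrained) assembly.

M = 8

link 0 = ground. State L|J1|J2 = 1|0|0
+link1  2|0|0
+link2  3|0|0
C(1,0) f=2→J2  3|0|1
+link3  4|0|1
R(3,2) f=1→J1  4|1|1
+link4  5|1|1
R(4,3) f=1→J1  5|2|1
P(1,3) f=1→J1  5|3|1
+link5  6|3|1
C(0,5) f=2→J2  6|3|2
PS(2,1) f=2→J2  6|3|3
+link6  7|3|3
PS(6,1) f=2→J2  7|3|4
M = 3(7−1)−2·3−4 = 18−6−4 = 8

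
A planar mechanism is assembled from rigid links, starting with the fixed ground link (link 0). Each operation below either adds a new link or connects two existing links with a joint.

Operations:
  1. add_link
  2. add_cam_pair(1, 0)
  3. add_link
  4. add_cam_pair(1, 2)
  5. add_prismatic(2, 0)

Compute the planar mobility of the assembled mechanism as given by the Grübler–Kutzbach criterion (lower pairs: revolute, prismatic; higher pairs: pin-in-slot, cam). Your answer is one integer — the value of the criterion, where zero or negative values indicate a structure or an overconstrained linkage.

M = 2

L=1 J1=0 J2=0
add link → L=2 J1=0 J2=0
C@1,0 dof=2 J2 → L=2 J1=0 J2=1
add link → L=3 J1=0 J2=1
C@1,2 dof=2 J2 → L=3 J1=0 J2=2
P@2,0 dof=1 J1 → L=3 J1=1 J2=2
M=3(L−1)−2J1−J2=3·2−2·1−2=2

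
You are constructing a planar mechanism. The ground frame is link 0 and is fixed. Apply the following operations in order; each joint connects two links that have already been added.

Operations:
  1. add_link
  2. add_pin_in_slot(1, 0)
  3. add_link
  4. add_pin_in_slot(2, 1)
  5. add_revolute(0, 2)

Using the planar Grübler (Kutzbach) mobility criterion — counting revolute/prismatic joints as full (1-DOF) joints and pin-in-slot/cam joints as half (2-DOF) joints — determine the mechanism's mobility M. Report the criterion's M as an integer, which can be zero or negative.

M = 2

link 0 = ground. State L|J1|J2 = 1|0|0
+link1  2|0|0
PS(1,0) f=2→J2  2|0|1
+link2  3|0|1
PS(2,1) f=2→J2  3|0|2
R(0,2) f=1→J1  3|1|2
M = 3(3−1)−2·1−2 = 6−2−2 = 2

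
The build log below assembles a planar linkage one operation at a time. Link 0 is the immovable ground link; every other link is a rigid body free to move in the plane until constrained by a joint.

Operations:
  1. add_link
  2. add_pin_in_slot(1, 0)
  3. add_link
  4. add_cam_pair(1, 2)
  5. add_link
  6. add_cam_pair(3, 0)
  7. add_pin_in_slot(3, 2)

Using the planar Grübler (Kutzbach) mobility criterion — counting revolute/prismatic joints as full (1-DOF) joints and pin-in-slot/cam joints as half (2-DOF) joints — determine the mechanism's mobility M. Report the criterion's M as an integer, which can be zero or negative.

M = 5

L=1 J1=0 J2=0
add link → L=2 J1=0 J2=0
PS@1,0 dof=2 J2 → L=2 J1=0 J2=1
add link → L=3 J1=0 J2=1
C@1,2 dof=2 J2 → L=3 J1=0 J2=2
add link → L=4 J1=0 J2=2
C@3,0 dof=2 J2 → L=4 J1=0 J2=3
PS@3,2 dof=2 J2 → L=4 J1=0 J2=4
M=3(L−1)−2J1−J2=3·3−2·0−4=5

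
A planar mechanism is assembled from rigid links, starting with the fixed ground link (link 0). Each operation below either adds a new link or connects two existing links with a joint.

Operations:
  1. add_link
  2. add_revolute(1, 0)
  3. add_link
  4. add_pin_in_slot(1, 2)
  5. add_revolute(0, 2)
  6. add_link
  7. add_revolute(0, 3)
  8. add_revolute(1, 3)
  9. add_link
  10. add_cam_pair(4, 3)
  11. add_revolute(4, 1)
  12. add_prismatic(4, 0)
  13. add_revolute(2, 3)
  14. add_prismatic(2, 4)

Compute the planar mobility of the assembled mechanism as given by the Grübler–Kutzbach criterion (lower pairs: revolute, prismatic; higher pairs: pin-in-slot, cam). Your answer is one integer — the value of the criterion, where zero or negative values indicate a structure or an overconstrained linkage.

link 0 = ground. State L|J1|J2 = 1|0|0
+link1  2|0|0
R(1,0) f=1→J1  2|1|0
+link2  3|1|0
PS(1,2) f=2→J2  3|1|1
R(0,2) f=1→J1  3|2|1
+link3  4|2|1
R(0,3) f=1→J1  4|3|1
R(1,3) f=1→J1  4|4|1
+link4  5|4|1
C(4,3) f=2→J2  5|4|2
R(4,1) f=1→J1  5|5|2
P(4,0) f=1→J1  5|6|2
R(2,3) f=1→J1  5|7|2
P(2,4) f=1→J1  5|8|2
M = 3(5−1)−2·8−2 = 12−16−2 = -6

M = -6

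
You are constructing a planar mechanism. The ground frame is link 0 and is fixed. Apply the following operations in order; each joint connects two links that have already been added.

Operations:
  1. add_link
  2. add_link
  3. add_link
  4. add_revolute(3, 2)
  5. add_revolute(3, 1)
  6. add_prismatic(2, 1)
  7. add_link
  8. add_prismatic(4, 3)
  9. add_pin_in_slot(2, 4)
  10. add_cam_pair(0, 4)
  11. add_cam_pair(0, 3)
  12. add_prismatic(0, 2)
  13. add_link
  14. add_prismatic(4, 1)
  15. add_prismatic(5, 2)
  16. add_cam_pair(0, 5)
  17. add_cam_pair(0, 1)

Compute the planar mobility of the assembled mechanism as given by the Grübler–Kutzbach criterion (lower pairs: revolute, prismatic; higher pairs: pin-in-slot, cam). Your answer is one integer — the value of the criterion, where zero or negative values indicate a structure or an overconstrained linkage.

L=1 J1=0 J2=0
add link → L=2 J1=0 J2=0
add link → L=3 J1=0 J2=0
add link → L=4 J1=0 J2=0
R@3,2 dof=1 J1 → L=4 J1=1 J2=0
R@3,1 dof=1 J1 → L=4 J1=2 J2=0
P@2,1 dof=1 J1 → L=4 J1=3 J2=0
add link → L=5 J1=3 J2=0
P@4,3 dof=1 J1 → L=5 J1=4 J2=0
PS@2,4 dof=2 J2 → L=5 J1=4 J2=1
C@0,4 dof=2 J2 → L=5 J1=4 J2=2
C@0,3 dof=2 J2 → L=5 J1=4 J2=3
P@0,2 dof=1 J1 → L=5 J1=5 J2=3
add link → L=6 J1=5 J2=3
P@4,1 dof=1 J1 → L=6 J1=6 J2=3
P@5,2 dof=1 J1 → L=6 J1=7 J2=3
C@0,5 dof=2 J2 → L=6 J1=7 J2=4
C@0,1 dof=2 J2 → L=6 J1=7 J2=5
M=3(L−1)−2J1−J2=3·5−2·7−5=-4

M = -4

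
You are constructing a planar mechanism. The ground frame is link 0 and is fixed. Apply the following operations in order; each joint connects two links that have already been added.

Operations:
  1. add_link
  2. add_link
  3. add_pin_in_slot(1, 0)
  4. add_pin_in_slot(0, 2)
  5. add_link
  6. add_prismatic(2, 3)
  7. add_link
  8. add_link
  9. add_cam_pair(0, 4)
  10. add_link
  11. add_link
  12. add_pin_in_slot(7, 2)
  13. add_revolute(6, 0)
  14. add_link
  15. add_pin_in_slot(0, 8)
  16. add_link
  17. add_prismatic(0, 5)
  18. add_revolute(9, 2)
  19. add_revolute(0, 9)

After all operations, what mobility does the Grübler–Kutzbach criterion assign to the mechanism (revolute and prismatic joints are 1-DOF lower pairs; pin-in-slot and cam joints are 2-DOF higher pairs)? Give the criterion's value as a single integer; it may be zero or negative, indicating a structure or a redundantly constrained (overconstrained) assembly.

M = 12

ground; <1,0,0>
#1 <2,0,0>
#2 <3,0,0>
PS:1↔0 J2 <3,0,1>
PS:0↔2 J2 <3,0,2>
#3 <4,0,2>
P:2↔3 J1 <4,1,2>
#4 <5,1,2>
#5 <6,1,2>
C:0↔4 J2 <6,1,3>
#6 <7,1,3>
#7 <8,1,3>
PS:7↔2 J2 <8,1,4>
R:6↔0 J1 <8,2,4>
#8 <9,2,4>
PS:0↔8 J2 <9,2,5>
#9 <10,2,5>
P:0↔5 J1 <10,3,5>
R:9↔2 J1 <10,4,5>
R:0↔9 J1 <10,5,5>
3×9 − 2×5 − 1×5 = 12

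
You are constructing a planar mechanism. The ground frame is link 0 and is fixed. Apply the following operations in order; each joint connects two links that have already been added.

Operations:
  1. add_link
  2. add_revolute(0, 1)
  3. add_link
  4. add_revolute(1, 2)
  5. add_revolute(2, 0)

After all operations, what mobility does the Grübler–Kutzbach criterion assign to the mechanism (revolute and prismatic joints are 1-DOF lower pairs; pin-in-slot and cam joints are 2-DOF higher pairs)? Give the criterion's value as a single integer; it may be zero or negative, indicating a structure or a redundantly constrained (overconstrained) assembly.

(L,J1,J2)=(1,0,0); link0 fixed
link1: (2,0,0)
R 0-1 [J1]: (2,1,0)
link2: (3,1,0)
R 1-2 [J1]: (3,2,0)
R 2-0 [J1]: (3,3,0)
Grübler: 3·2 − 2·3 − 0 = 0

M = 0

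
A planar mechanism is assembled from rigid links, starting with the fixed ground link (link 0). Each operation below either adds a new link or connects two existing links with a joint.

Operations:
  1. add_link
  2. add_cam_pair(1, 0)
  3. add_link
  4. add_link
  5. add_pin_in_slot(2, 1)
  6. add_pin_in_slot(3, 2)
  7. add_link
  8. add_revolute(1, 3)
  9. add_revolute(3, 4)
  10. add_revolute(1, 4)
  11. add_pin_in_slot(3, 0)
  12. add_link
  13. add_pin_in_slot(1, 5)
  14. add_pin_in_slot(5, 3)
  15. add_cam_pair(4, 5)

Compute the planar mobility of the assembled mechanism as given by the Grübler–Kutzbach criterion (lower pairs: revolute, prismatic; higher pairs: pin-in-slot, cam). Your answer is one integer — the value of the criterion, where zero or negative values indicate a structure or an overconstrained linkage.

(L,J1,J2)=(1,0,0); link0 fixed
link1: (2,0,0)
C 1-0 [J2]: (2,0,1)
link2: (3,0,1)
link3: (4,0,1)
PS 2-1 [J2]: (4,0,2)
PS 3-2 [J2]: (4,0,3)
link4: (5,0,3)
R 1-3 [J1]: (5,1,3)
R 3-4 [J1]: (5,2,3)
R 1-4 [J1]: (5,3,3)
PS 3-0 [J2]: (5,3,4)
link5: (6,3,4)
PS 1-5 [J2]: (6,3,5)
PS 5-3 [J2]: (6,3,6)
C 4-5 [J2]: (6,3,7)
Grübler: 3·5 − 2·3 − 7 = 2

M = 2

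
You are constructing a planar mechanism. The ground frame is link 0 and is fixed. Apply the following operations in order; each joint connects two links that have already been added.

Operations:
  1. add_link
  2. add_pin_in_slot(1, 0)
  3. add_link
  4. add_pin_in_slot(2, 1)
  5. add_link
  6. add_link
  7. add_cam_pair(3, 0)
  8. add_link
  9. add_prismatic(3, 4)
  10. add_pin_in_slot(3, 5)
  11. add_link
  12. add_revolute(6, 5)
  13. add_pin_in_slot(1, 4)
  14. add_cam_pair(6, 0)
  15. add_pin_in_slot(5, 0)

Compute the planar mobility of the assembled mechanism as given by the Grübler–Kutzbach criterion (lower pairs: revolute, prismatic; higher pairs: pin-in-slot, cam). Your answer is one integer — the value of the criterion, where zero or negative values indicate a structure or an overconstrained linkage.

L=1 J1=0 J2=0
add link → L=2 J1=0 J2=0
PS@1,0 dof=2 J2 → L=2 J1=0 J2=1
add link → L=3 J1=0 J2=1
PS@2,1 dof=2 J2 → L=3 J1=0 J2=2
add link → L=4 J1=0 J2=2
add link → L=5 J1=0 J2=2
C@3,0 dof=2 J2 → L=5 J1=0 J2=3
add link → L=6 J1=0 J2=3
P@3,4 dof=1 J1 → L=6 J1=1 J2=3
PS@3,5 dof=2 J2 → L=6 J1=1 J2=4
add link → L=7 J1=1 J2=4
R@6,5 dof=1 J1 → L=7 J1=2 J2=4
PS@1,4 dof=2 J2 → L=7 J1=2 J2=5
C@6,0 dof=2 J2 → L=7 J1=2 J2=6
PS@5,0 dof=2 J2 → L=7 J1=2 J2=7
M=3(L−1)−2J1−J2=3·6−2·2−7=7

M = 7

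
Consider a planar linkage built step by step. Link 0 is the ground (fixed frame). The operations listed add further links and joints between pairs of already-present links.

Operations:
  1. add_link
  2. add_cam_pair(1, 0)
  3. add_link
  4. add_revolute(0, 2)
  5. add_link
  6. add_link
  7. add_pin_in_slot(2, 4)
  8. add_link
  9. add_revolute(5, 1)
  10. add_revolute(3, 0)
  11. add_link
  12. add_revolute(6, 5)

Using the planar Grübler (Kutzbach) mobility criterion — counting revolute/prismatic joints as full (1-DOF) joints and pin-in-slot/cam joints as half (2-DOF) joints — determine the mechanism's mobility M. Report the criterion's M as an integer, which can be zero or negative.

[1;0;0] (link 0 is ground)
L+ [2;0;0]
C(1,0)∈J2 [2;0;1]
L+ [3;0;1]
R(0,2)∈J1 [3;1;1]
L+ [4;1;1]
L+ [5;1;1]
PS(2,4)∈J2 [5;1;2]
L+ [6;1;2]
R(5,1)∈J1 [6;2;2]
R(3,0)∈J1 [6;3;2]
L+ [7;3;2]
R(6,5)∈J1 [7;4;2]
mobility = 18 − 8 − 2 = 8

M = 8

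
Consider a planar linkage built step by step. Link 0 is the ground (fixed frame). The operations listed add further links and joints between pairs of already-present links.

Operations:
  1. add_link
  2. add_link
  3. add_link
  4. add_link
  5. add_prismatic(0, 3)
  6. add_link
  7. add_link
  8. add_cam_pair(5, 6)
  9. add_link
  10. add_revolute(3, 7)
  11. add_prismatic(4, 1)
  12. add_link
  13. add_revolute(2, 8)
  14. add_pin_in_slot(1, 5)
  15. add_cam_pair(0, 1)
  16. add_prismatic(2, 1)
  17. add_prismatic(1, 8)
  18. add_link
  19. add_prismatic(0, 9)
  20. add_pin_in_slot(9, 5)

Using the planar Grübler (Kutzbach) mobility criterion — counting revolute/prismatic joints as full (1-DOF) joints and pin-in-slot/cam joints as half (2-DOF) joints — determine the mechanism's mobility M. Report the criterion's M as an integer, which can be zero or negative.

M = 9

L=1 J1=0 J2=0
add link → L=2 J1=0 J2=0
add link → L=3 J1=0 J2=0
add link → L=4 J1=0 J2=0
add link → L=5 J1=0 J2=0
P@0,3 dof=1 J1 → L=5 J1=1 J2=0
add link → L=6 J1=1 J2=0
add link → L=7 J1=1 J2=0
C@5,6 dof=2 J2 → L=7 J1=1 J2=1
add link → L=8 J1=1 J2=1
R@3,7 dof=1 J1 → L=8 J1=2 J2=1
P@4,1 dof=1 J1 → L=8 J1=3 J2=1
add link → L=9 J1=3 J2=1
R@2,8 dof=1 J1 → L=9 J1=4 J2=1
PS@1,5 dof=2 J2 → L=9 J1=4 J2=2
C@0,1 dof=2 J2 → L=9 J1=4 J2=3
P@2,1 dof=1 J1 → L=9 J1=5 J2=3
P@1,8 dof=1 J1 → L=9 J1=6 J2=3
add link → L=10 J1=6 J2=3
P@0,9 dof=1 J1 → L=10 J1=7 J2=3
PS@9,5 dof=2 J2 → L=10 J1=7 J2=4
M=3(L−1)−2J1−J2=3·9−2·7−4=9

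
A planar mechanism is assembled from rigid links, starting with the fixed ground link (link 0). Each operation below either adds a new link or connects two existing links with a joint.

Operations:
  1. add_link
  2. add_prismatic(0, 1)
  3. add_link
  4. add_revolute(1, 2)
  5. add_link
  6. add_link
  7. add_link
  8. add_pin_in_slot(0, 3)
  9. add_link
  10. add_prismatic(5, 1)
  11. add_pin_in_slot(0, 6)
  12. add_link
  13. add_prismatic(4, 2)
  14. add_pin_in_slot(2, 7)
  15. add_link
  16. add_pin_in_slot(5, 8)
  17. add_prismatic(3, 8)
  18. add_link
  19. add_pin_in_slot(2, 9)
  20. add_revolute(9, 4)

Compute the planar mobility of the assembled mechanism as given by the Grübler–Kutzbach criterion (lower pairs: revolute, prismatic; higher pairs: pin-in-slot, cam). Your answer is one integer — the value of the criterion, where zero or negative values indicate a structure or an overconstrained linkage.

[1;0;0] (link 0 is ground)
L+ [2;0;0]
P(0,1)∈J1 [2;1;0]
L+ [3;1;0]
R(1,2)∈J1 [3;2;0]
L+ [4;2;0]
L+ [5;2;0]
L+ [6;2;0]
PS(0,3)∈J2 [6;2;1]
L+ [7;2;1]
P(5,1)∈J1 [7;3;1]
PS(0,6)∈J2 [7;3;2]
L+ [8;3;2]
P(4,2)∈J1 [8;4;2]
PS(2,7)∈J2 [8;4;3]
L+ [9;4;3]
PS(5,8)∈J2 [9;4;4]
P(3,8)∈J1 [9;5;4]
L+ [10;5;4]
PS(2,9)∈J2 [10;5;5]
R(9,4)∈J1 [10;6;5]
mobility = 27 − 12 − 5 = 10

M = 10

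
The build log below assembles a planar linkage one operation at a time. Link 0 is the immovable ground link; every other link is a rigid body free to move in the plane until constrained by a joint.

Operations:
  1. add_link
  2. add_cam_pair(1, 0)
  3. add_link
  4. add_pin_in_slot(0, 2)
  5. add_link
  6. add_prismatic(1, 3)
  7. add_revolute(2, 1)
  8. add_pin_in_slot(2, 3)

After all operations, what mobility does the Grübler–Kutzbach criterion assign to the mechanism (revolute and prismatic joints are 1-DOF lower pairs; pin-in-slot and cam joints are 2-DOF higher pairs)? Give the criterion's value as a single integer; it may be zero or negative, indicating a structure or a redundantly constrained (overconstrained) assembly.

M = 2

ground; <1,0,0>
#1 <2,0,0>
C:1↔0 J2 <2,0,1>
#2 <3,0,1>
PS:0↔2 J2 <3,0,2>
#3 <4,0,2>
P:1↔3 J1 <4,1,2>
R:2↔1 J1 <4,2,2>
PS:2↔3 J2 <4,2,3>
3×3 − 2×2 − 1×3 = 2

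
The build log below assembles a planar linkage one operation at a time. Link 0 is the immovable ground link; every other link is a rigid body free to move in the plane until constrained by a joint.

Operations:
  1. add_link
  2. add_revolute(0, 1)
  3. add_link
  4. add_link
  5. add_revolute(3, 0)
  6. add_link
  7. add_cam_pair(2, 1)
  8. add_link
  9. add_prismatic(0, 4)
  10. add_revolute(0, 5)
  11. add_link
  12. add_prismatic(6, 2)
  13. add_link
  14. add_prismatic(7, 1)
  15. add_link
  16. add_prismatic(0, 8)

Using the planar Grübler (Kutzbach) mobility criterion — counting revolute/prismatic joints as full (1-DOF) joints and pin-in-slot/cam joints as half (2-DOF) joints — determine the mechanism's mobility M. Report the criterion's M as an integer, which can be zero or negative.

M = 9

L=1 J1=0 J2=0
add link → L=2 J1=0 J2=0
R@0,1 dof=1 J1 → L=2 J1=1 J2=0
add link → L=3 J1=1 J2=0
add link → L=4 J1=1 J2=0
R@3,0 dof=1 J1 → L=4 J1=2 J2=0
add link → L=5 J1=2 J2=0
C@2,1 dof=2 J2 → L=5 J1=2 J2=1
add link → L=6 J1=2 J2=1
P@0,4 dof=1 J1 → L=6 J1=3 J2=1
R@0,5 dof=1 J1 → L=6 J1=4 J2=1
add link → L=7 J1=4 J2=1
P@6,2 dof=1 J1 → L=7 J1=5 J2=1
add link → L=8 J1=5 J2=1
P@7,1 dof=1 J1 → L=8 J1=6 J2=1
add link → L=9 J1=6 J2=1
P@0,8 dof=1 J1 → L=9 J1=7 J2=1
M=3(L−1)−2J1−J2=3·8−2·7−1=9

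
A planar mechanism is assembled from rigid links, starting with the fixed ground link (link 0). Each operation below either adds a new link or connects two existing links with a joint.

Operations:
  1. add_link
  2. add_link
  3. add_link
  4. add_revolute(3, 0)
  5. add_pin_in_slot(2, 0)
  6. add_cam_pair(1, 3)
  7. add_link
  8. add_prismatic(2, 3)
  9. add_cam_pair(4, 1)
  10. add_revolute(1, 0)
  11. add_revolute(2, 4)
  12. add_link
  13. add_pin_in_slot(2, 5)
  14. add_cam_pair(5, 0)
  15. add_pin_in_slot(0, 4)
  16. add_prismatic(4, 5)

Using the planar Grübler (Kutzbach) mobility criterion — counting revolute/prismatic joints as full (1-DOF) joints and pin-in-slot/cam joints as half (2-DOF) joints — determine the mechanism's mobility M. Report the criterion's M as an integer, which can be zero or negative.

ground; <1,0,0>
#1 <2,0,0>
#2 <3,0,0>
#3 <4,0,0>
R:3↔0 J1 <4,1,0>
PS:2↔0 J2 <4,1,1>
C:1↔3 J2 <4,1,2>
#4 <5,1,2>
P:2↔3 J1 <5,2,2>
C:4↔1 J2 <5,2,3>
R:1↔0 J1 <5,3,3>
R:2↔4 J1 <5,4,3>
#5 <6,4,3>
PS:2↔5 J2 <6,4,4>
C:5↔0 J2 <6,4,5>
PS:0↔4 J2 <6,4,6>
P:4↔5 J1 <6,5,6>
3×5 − 2×5 − 1×6 = -1

M = -1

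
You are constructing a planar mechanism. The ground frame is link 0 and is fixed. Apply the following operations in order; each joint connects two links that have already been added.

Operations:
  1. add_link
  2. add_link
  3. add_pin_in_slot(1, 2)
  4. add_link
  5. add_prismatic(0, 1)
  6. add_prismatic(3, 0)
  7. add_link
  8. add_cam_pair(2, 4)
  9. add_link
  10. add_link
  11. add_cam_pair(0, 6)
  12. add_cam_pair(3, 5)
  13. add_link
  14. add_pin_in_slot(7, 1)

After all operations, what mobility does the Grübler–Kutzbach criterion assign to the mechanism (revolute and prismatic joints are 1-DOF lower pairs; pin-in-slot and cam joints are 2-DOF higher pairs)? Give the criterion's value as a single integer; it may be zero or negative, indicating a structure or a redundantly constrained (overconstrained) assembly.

M = 12

ground; <1,0,0>
#1 <2,0,0>
#2 <3,0,0>
PS:1↔2 J2 <3,0,1>
#3 <4,0,1>
P:0↔1 J1 <4,1,1>
P:3↔0 J1 <4,2,1>
#4 <5,2,1>
C:2↔4 J2 <5,2,2>
#5 <6,2,2>
#6 <7,2,2>
C:0↔6 J2 <7,2,3>
C:3↔5 J2 <7,2,4>
#7 <8,2,4>
PS:7↔1 J2 <8,2,5>
3×7 − 2×2 − 1×5 = 12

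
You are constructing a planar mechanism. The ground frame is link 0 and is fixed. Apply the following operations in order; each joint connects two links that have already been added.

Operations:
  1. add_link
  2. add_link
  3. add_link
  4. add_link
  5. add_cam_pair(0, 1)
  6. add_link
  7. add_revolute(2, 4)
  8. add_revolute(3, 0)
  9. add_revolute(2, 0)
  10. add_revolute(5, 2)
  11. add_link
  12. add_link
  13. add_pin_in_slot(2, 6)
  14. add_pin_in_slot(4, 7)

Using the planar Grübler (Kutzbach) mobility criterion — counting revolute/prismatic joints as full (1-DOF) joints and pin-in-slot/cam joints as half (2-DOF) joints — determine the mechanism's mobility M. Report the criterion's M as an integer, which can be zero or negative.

(L,J1,J2)=(1,0,0); link0 fixed
link1: (2,0,0)
link2: (3,0,0)
link3: (4,0,0)
link4: (5,0,0)
C 0-1 [J2]: (5,0,1)
link5: (6,0,1)
R 2-4 [J1]: (6,1,1)
R 3-0 [J1]: (6,2,1)
R 2-0 [J1]: (6,3,1)
R 5-2 [J1]: (6,4,1)
link6: (7,4,1)
link7: (8,4,1)
PS 2-6 [J2]: (8,4,2)
PS 4-7 [J2]: (8,4,3)
Grübler: 3·7 − 2·4 − 3 = 10

M = 10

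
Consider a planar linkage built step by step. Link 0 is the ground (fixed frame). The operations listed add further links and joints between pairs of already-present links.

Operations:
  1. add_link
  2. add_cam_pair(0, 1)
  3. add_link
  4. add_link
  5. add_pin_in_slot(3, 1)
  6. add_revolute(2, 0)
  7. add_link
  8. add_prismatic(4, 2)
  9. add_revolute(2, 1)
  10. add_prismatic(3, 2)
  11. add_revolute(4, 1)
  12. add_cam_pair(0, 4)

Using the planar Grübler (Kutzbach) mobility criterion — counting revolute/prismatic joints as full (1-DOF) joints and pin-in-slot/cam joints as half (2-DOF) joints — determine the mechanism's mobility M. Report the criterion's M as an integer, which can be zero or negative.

ground; <1,0,0>
#1 <2,0,0>
C:0↔1 J2 <2,0,1>
#2 <3,0,1>
#3 <4,0,1>
PS:3↔1 J2 <4,0,2>
R:2↔0 J1 <4,1,2>
#4 <5,1,2>
P:4↔2 J1 <5,2,2>
R:2↔1 J1 <5,3,2>
P:3↔2 J1 <5,4,2>
R:4↔1 J1 <5,5,2>
C:0↔4 J2 <5,5,3>
3×4 − 2×5 − 1×3 = -1

M = -1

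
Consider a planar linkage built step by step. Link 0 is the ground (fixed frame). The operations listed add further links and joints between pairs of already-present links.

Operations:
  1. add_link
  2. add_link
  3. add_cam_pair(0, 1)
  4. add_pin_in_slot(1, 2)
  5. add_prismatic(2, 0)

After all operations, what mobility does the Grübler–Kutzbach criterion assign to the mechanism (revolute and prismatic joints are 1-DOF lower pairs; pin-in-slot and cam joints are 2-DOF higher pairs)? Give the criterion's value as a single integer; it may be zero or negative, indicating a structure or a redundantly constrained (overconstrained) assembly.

M = 2

L=1 J1=0 J2=0
add link → L=2 J1=0 J2=0
add link → L=3 J1=0 J2=0
C@0,1 dof=2 J2 → L=3 J1=0 J2=1
PS@1,2 dof=2 J2 → L=3 J1=0 J2=2
P@2,0 dof=1 J1 → L=3 J1=1 J2=2
M=3(L−1)−2J1−J2=3·2−2·1−2=2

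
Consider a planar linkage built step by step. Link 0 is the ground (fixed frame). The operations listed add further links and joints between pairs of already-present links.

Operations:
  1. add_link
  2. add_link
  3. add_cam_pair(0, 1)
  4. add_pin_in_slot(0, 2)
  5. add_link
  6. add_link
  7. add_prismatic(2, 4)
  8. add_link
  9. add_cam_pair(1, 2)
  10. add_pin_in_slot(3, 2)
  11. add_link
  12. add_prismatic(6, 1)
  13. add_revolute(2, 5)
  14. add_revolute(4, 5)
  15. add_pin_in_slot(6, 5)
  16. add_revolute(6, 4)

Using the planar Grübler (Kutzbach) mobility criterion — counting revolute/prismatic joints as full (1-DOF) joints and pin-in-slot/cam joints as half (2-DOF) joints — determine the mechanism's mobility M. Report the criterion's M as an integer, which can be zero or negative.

M = 3

(L,J1,J2)=(1,0,0); link0 fixed
link1: (2,0,0)
link2: (3,0,0)
C 0-1 [J2]: (3,0,1)
PS 0-2 [J2]: (3,0,2)
link3: (4,0,2)
link4: (5,0,2)
P 2-4 [J1]: (5,1,2)
link5: (6,1,2)
C 1-2 [J2]: (6,1,3)
PS 3-2 [J2]: (6,1,4)
link6: (7,1,4)
P 6-1 [J1]: (7,2,4)
R 2-5 [J1]: (7,3,4)
R 4-5 [J1]: (7,4,4)
PS 6-5 [J2]: (7,4,5)
R 6-4 [J1]: (7,5,5)
Grübler: 3·6 − 2·5 − 5 = 3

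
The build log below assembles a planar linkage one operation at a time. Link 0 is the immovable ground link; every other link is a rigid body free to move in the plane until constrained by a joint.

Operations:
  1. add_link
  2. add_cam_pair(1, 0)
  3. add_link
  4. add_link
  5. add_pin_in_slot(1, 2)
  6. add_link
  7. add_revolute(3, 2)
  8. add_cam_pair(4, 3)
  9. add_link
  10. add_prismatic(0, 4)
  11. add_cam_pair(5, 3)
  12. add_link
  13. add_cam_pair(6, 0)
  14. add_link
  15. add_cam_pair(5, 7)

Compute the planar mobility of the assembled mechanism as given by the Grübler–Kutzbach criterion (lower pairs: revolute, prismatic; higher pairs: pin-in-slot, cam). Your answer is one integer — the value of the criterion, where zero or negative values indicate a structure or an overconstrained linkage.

M = 11

link 0 = ground. State L|J1|J2 = 1|0|0
+link1  2|0|0
C(1,0) f=2→J2  2|0|1
+link2  3|0|1
+link3  4|0|1
PS(1,2) f=2→J2  4|0|2
+link4  5|0|2
R(3,2) f=1→J1  5|1|2
C(4,3) f=2→J2  5|1|3
+link5  6|1|3
P(0,4) f=1→J1  6|2|3
C(5,3) f=2→J2  6|2|4
+link6  7|2|4
C(6,0) f=2→J2  7|2|5
+link7  8|2|5
C(5,7) f=2→J2  8|2|6
M = 3(8−1)−2·2−6 = 21−4−6 = 11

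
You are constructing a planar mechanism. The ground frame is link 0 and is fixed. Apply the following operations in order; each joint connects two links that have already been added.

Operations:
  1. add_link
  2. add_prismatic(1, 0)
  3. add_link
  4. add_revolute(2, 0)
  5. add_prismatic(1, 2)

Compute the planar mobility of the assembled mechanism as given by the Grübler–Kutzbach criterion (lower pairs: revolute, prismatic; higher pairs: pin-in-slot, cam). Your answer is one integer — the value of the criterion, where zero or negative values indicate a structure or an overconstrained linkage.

ground; <1,0,0>
#1 <2,0,0>
P:1↔0 J1 <2,1,0>
#2 <3,1,0>
R:2↔0 J1 <3,2,0>
P:1↔2 J1 <3,3,0>
3×2 − 2×3 − 1×0 = 0

M = 0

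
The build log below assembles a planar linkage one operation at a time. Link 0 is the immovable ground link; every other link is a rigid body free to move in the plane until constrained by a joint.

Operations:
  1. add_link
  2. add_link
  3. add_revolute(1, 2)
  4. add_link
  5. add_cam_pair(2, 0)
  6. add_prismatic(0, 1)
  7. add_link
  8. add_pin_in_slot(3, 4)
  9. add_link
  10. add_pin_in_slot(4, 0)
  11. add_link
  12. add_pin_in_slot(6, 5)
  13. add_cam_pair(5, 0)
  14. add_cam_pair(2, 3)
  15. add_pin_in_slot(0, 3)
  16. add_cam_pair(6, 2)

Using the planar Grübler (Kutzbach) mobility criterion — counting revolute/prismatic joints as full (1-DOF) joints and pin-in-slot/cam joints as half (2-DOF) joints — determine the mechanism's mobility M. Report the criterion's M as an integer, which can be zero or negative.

M = 6

[1;0;0] (link 0 is ground)
L+ [2;0;0]
L+ [3;0;0]
R(1,2)∈J1 [3;1;0]
L+ [4;1;0]
C(2,0)∈J2 [4;1;1]
P(0,1)∈J1 [4;2;1]
L+ [5;2;1]
PS(3,4)∈J2 [5;2;2]
L+ [6;2;2]
PS(4,0)∈J2 [6;2;3]
L+ [7;2;3]
PS(6,5)∈J2 [7;2;4]
C(5,0)∈J2 [7;2;5]
C(2,3)∈J2 [7;2;6]
PS(0,3)∈J2 [7;2;7]
C(6,2)∈J2 [7;2;8]
mobility = 18 − 4 − 8 = 6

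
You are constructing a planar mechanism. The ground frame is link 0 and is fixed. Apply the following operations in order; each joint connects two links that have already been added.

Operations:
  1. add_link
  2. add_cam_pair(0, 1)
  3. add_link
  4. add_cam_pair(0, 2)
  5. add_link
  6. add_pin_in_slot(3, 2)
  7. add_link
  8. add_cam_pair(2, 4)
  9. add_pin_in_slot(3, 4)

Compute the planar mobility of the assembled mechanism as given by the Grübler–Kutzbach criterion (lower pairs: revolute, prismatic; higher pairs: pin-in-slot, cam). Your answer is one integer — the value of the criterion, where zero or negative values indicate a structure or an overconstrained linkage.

[1;0;0] (link 0 is ground)
L+ [2;0;0]
C(0,1)∈J2 [2;0;1]
L+ [3;0;1]
C(0,2)∈J2 [3;0;2]
L+ [4;0;2]
PS(3,2)∈J2 [4;0;3]
L+ [5;0;3]
C(2,4)∈J2 [5;0;4]
PS(3,4)∈J2 [5;0;5]
mobility = 12 − 0 − 5 = 7

M = 7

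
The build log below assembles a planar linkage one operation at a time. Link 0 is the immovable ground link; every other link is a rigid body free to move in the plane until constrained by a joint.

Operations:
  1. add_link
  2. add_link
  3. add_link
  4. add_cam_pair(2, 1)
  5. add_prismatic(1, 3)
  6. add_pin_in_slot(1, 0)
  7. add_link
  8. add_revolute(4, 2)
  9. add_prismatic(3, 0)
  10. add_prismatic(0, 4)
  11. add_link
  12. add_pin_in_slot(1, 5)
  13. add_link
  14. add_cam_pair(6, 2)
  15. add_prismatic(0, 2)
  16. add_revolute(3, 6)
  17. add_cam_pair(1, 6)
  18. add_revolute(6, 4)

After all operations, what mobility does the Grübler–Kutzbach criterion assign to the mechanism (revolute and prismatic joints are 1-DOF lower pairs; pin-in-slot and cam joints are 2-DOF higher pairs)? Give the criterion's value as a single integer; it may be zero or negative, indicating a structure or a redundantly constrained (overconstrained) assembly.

M = -1

link 0 = ground. State L|J1|J2 = 1|0|0
+link1  2|0|0
+link2  3|0|0
+link3  4|0|0
C(2,1) f=2→J2  4|0|1
P(1,3) f=1→J1  4|1|1
PS(1,0) f=2→J2  4|1|2
+link4  5|1|2
R(4,2) f=1→J1  5|2|2
P(3,0) f=1→J1  5|3|2
P(0,4) f=1→J1  5|4|2
+link5  6|4|2
PS(1,5) f=2→J2  6|4|3
+link6  7|4|3
C(6,2) f=2→J2  7|4|4
P(0,2) f=1→J1  7|5|4
R(3,6) f=1→J1  7|6|4
C(1,6) f=2→J2  7|6|5
R(6,4) f=1→J1  7|7|5
M = 3(7−1)−2·7−5 = 18−14−5 = -1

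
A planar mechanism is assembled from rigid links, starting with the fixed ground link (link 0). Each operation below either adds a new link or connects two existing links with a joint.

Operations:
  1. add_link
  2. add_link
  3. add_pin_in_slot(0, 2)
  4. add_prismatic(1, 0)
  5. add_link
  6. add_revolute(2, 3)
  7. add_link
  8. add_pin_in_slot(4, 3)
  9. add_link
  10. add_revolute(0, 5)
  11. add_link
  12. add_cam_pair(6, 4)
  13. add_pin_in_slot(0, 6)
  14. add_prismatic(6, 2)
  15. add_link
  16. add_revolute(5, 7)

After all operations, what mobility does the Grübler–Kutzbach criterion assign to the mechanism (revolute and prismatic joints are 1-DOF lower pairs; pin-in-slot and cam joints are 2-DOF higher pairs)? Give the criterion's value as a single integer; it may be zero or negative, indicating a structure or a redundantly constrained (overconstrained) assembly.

M = 7

ground; <1,0,0>
#1 <2,0,0>
#2 <3,0,0>
PS:0↔2 J2 <3,0,1>
P:1↔0 J1 <3,1,1>
#3 <4,1,1>
R:2↔3 J1 <4,2,1>
#4 <5,2,1>
PS:4↔3 J2 <5,2,2>
#5 <6,2,2>
R:0↔5 J1 <6,3,2>
#6 <7,3,2>
C:6↔4 J2 <7,3,3>
PS:0↔6 J2 <7,3,4>
P:6↔2 J1 <7,4,4>
#7 <8,4,4>
R:5↔7 J1 <8,5,4>
3×7 − 2×5 − 1×4 = 7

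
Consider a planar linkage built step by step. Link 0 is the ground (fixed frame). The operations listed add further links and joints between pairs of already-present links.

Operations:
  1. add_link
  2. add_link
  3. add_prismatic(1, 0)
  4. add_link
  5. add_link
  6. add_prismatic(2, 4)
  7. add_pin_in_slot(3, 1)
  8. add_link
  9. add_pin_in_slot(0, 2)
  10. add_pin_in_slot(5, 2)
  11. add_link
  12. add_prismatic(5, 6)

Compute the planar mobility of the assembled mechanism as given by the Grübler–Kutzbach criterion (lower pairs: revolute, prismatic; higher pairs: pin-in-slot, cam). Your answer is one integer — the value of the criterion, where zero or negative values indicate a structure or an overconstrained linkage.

M = 9

L=1 J1=0 J2=0
add link → L=2 J1=0 J2=0
add link → L=3 J1=0 J2=0
P@1,0 dof=1 J1 → L=3 J1=1 J2=0
add link → L=4 J1=1 J2=0
add link → L=5 J1=1 J2=0
P@2,4 dof=1 J1 → L=5 J1=2 J2=0
PS@3,1 dof=2 J2 → L=5 J1=2 J2=1
add link → L=6 J1=2 J2=1
PS@0,2 dof=2 J2 → L=6 J1=2 J2=2
PS@5,2 dof=2 J2 → L=6 J1=2 J2=3
add link → L=7 J1=2 J2=3
P@5,6 dof=1 J1 → L=7 J1=3 J2=3
M=3(L−1)−2J1−J2=3·6−2·3−3=9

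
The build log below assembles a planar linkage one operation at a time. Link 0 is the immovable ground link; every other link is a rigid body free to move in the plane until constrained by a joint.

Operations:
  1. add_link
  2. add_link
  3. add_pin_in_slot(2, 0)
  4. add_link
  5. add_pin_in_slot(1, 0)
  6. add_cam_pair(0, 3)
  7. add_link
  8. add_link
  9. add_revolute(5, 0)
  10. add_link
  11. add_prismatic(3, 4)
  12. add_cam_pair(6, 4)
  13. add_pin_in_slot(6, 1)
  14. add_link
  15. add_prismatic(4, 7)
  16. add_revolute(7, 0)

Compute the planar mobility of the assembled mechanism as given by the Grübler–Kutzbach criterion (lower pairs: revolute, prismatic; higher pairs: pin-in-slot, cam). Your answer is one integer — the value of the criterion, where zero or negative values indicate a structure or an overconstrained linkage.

M = 8

L=1 J1=0 J2=0
add link → L=2 J1=0 J2=0
add link → L=3 J1=0 J2=0
PS@2,0 dof=2 J2 → L=3 J1=0 J2=1
add link → L=4 J1=0 J2=1
PS@1,0 dof=2 J2 → L=4 J1=0 J2=2
C@0,3 dof=2 J2 → L=4 J1=0 J2=3
add link → L=5 J1=0 J2=3
add link → L=6 J1=0 J2=3
R@5,0 dof=1 J1 → L=6 J1=1 J2=3
add link → L=7 J1=1 J2=3
P@3,4 dof=1 J1 → L=7 J1=2 J2=3
C@6,4 dof=2 J2 → L=7 J1=2 J2=4
PS@6,1 dof=2 J2 → L=7 J1=2 J2=5
add link → L=8 J1=2 J2=5
P@4,7 dof=1 J1 → L=8 J1=3 J2=5
R@7,0 dof=1 J1 → L=8 J1=4 J2=5
M=3(L−1)−2J1−J2=3·7−2·4−5=8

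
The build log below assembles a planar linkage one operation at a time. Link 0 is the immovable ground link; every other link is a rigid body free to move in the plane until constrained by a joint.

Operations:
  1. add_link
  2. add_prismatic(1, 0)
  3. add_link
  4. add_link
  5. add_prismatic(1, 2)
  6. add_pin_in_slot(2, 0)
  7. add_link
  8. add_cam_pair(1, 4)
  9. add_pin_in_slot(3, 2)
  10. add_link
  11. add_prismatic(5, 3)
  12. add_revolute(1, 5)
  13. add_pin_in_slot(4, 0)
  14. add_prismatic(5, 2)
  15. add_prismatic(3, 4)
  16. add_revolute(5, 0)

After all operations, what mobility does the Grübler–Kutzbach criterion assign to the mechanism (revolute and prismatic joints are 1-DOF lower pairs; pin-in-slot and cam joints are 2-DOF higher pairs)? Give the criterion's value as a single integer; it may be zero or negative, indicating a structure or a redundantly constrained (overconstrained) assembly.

[1;0;0] (link 0 is ground)
L+ [2;0;0]
P(1,0)∈J1 [2;1;0]
L+ [3;1;0]
L+ [4;1;0]
P(1,2)∈J1 [4;2;0]
PS(2,0)∈J2 [4;2;1]
L+ [5;2;1]
C(1,4)∈J2 [5;2;2]
PS(3,2)∈J2 [5;2;3]
L+ [6;2;3]
P(5,3)∈J1 [6;3;3]
R(1,5)∈J1 [6;4;3]
PS(4,0)∈J2 [6;4;4]
P(5,2)∈J1 [6;5;4]
P(3,4)∈J1 [6;6;4]
R(5,0)∈J1 [6;7;4]
mobility = 15 − 14 − 4 = -3

M = -3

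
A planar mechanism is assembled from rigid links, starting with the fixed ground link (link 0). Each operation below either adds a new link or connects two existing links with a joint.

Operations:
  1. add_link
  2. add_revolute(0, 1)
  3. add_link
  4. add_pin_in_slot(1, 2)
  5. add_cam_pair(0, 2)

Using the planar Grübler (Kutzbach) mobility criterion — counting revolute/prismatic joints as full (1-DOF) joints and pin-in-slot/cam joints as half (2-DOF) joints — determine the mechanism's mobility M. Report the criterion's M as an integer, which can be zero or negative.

[1;0;0] (link 0 is ground)
L+ [2;0;0]
R(0,1)∈J1 [2;1;0]
L+ [3;1;0]
PS(1,2)∈J2 [3;1;1]
C(0,2)∈J2 [3;1;2]
mobility = 6 − 2 − 2 = 2

M = 2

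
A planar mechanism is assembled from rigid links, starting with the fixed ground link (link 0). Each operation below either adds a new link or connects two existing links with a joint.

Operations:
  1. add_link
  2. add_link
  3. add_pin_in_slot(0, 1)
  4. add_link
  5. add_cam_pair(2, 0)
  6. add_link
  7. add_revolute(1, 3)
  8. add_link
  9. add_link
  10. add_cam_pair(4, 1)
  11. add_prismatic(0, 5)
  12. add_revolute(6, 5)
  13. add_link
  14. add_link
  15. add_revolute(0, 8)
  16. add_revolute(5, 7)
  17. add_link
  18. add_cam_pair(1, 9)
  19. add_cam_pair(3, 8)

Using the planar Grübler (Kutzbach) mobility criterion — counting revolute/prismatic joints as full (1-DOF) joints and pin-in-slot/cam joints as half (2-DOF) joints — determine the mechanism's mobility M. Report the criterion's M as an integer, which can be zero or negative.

M = 12

link 0 = ground. State L|J1|J2 = 1|0|0
+link1  2|0|0
+link2  3|0|0
PS(0,1) f=2→J2  3|0|1
+link3  4|0|1
C(2,0) f=2→J2  4|0|2
+link4  5|0|2
R(1,3) f=1→J1  5|1|2
+link5  6|1|2
+link6  7|1|2
C(4,1) f=2→J2  7|1|3
P(0,5) f=1→J1  7|2|3
R(6,5) f=1→J1  7|3|3
+link7  8|3|3
+link8  9|3|3
R(0,8) f=1→J1  9|4|3
R(5,7) f=1→J1  9|5|3
+link9  10|5|3
C(1,9) f=2→J2  10|5|4
C(3,8) f=2→J2  10|5|5
M = 3(10−1)−2·5−5 = 27−10−5 = 12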